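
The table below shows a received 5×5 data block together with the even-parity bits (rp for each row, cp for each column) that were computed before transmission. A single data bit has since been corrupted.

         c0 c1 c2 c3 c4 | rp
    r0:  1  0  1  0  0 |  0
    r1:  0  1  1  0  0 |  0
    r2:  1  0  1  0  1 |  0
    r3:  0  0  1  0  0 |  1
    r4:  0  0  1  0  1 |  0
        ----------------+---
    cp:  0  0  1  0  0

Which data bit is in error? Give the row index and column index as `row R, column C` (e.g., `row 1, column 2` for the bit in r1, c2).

Recompute each row's even parity and compare to rp:
  r0: data parity 0, sent rp 0 → ok
  r1: data parity 0, sent rp 0 → ok
  r2: data parity 1, sent rp 0 → mismatch
  r3: data parity 1, sent rp 1 → ok
  r4: data parity 0, sent rp 0 → ok
Recompute each column's even parity and compare to cp:
  c0: data parity 0, sent cp 0 → ok
  c1: data parity 1, sent cp 0 → mismatch
  c2: data parity 1, sent cp 1 → ok
  c3: data parity 0, sent cp 0 → ok
  c4: data parity 0, sent cp 0 → ok
Exactly one row (r2) and one column (c1) fail → the flipped bit is at their intersection.

row 2, column 1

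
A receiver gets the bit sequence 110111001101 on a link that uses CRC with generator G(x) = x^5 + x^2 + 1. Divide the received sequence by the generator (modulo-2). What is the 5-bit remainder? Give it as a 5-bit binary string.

01000

Modulo-2 division of 110111001101 by 100101:
  pos 0: 110111 XOR 100101 = 010010
  pos 1: 100100 XOR 100101 = 000001
  pos 6: 101101 XOR 100101 = 001000
Remainder = 01000 (nonzero — an error is detected).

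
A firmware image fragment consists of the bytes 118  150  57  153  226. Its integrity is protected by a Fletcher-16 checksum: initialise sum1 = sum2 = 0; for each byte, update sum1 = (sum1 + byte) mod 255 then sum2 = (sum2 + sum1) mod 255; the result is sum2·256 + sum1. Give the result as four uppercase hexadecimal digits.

Running sums (mod 255):
  after byte 0 (118): sum1=118, sum2=118
  after byte 1 (150): sum1=13, sum2=131
  after byte 2 (57): sum1=70, sum2=201
  after byte 3 (153): sum1=223, sum2=169
  after byte 4 (226): sum1=194, sum2=108
Checksum = sum2·256 + sum1 = 108·256 + 194 = 27842 = 0x6CC2.

6CC2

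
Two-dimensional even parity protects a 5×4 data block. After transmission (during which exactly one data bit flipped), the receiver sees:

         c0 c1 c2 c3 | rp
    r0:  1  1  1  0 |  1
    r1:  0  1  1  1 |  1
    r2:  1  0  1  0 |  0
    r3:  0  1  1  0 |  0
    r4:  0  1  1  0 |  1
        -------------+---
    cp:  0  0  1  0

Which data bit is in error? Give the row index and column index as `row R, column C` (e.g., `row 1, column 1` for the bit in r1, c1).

row 4, column 3

Recompute each row's even parity and compare to rp:
  r0: data parity 1, sent rp 1 → ok
  r1: data parity 1, sent rp 1 → ok
  r2: data parity 0, sent rp 0 → ok
  r3: data parity 0, sent rp 0 → ok
  r4: data parity 0, sent rp 1 → mismatch
Recompute each column's even parity and compare to cp:
  c0: data parity 0, sent cp 0 → ok
  c1: data parity 0, sent cp 0 → ok
  c2: data parity 1, sent cp 1 → ok
  c3: data parity 1, sent cp 0 → mismatch
Exactly one row (r4) and one column (c3) fail → the flipped bit is at their intersection.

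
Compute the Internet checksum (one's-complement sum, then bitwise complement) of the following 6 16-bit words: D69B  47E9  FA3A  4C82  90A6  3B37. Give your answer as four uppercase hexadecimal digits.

One's-complement addition (fold any carry out of bit 15 back into bit 0):
  0xD69B + 0x47E9 = 0x11E84 → wrap carry → 0x1E85
  0x1E85 + 0xFA3A = 0x118BF → wrap carry → 0x18C0
  0x18C0 + 0x4C82 = 0x06542
  0x6542 + 0x90A6 = 0x0F5E8
  0xF5E8 + 0x3B37 = 0x1311F → wrap carry → 0x3120
One's-complement sum = 0x3120.
Checksum = ~0x3120 & 0xFFFF = 0xCEDF.

CEDF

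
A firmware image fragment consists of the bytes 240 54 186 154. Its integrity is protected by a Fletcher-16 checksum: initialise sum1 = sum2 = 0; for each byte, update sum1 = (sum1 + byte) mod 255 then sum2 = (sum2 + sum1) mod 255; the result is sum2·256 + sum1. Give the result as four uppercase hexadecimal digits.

767C

Running sums (mod 255):
  after byte 0 (240): sum1=240, sum2=240
  after byte 1 (54): sum1=39, sum2=24
  after byte 2 (186): sum1=225, sum2=249
  after byte 3 (154): sum1=124, sum2=118
Checksum = sum2·256 + sum1 = 118·256 + 124 = 30332 = 0x767C.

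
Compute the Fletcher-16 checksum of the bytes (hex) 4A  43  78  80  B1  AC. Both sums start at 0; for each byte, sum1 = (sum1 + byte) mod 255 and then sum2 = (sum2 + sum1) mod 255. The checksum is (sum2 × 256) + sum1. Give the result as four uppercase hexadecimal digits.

Running sums (mod 255):
  after byte 0 (4A): sum1=74, sum2=74
  after byte 1 (43): sum1=141, sum2=215
  after byte 2 (78): sum1=6, sum2=221
  after byte 3 (80): sum1=134, sum2=100
  after byte 4 (B1): sum1=56, sum2=156
  after byte 5 (AC): sum1=228, sum2=129
Checksum = sum2·256 + sum1 = 129·256 + 228 = 33252 = 0x81E4.

81E4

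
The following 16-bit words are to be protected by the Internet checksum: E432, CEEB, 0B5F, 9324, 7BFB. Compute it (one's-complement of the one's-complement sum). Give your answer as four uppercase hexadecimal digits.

One's-complement addition (fold any carry out of bit 15 back into bit 0):
  0xE432 + 0xCEEB = 0x1B31D → wrap carry → 0xB31E
  0xB31E + 0x0B5F = 0x0BE7D
  0xBE7D + 0x9324 = 0x151A1 → wrap carry → 0x51A2
  0x51A2 + 0x7BFB = 0x0CD9D
One's-complement sum = 0xCD9D.
Checksum = ~0xCD9D & 0xFFFF = 0x3262.

3262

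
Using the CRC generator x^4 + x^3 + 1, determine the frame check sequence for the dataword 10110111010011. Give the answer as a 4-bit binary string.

Append 4 zeros: 101101110100110000. Divide by 11001 (XOR where the leading bit is 1):
  pos 0: 10110 XOR 11001 = 01111
  pos 1: 11111 XOR 11001 = 00110
  pos 3: 11011 XOR 11001 = 00010
  pos 6: 10010 XOR 11001 = 01011
  pos 7: 10110 XOR 11001 = 01111
  pos 8: 11111 XOR 11001 = 00110
  pos 10: 11010 XOR 11001 = 00011
  pos 13: 11000 XOR 11001 = 00001
Remainder (last 4 bits) = 0001. This is the CRC / FCS.

0001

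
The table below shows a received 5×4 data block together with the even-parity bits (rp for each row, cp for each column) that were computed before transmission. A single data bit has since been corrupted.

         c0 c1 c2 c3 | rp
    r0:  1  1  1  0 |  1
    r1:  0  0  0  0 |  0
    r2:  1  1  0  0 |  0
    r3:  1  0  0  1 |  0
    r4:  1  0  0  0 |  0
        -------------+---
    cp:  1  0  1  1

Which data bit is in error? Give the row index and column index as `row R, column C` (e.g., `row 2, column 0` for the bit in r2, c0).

Recompute each row's even parity and compare to rp:
  r0: data parity 1, sent rp 1 → ok
  r1: data parity 0, sent rp 0 → ok
  r2: data parity 0, sent rp 0 → ok
  r3: data parity 0, sent rp 0 → ok
  r4: data parity 1, sent rp 0 → mismatch
Recompute each column's even parity and compare to cp:
  c0: data parity 0, sent cp 1 → mismatch
  c1: data parity 0, sent cp 0 → ok
  c2: data parity 1, sent cp 1 → ok
  c3: data parity 1, sent cp 1 → ok
Exactly one row (r4) and one column (c0) fail → the flipped bit is at their intersection.

row 4, column 0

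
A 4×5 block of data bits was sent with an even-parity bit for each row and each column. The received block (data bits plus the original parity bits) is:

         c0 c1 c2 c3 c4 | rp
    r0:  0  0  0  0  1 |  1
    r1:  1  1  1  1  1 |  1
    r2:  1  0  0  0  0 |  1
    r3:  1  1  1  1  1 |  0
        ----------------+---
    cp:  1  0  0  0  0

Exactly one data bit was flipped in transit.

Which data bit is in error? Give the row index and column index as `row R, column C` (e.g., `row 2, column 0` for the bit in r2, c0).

row 3, column 4

Recompute each row's even parity and compare to rp:
  r0: data parity 1, sent rp 1 → ok
  r1: data parity 1, sent rp 1 → ok
  r2: data parity 1, sent rp 1 → ok
  r3: data parity 1, sent rp 0 → mismatch
Recompute each column's even parity and compare to cp:
  c0: data parity 1, sent cp 1 → ok
  c1: data parity 0, sent cp 0 → ok
  c2: data parity 0, sent cp 0 → ok
  c3: data parity 0, sent cp 0 → ok
  c4: data parity 1, sent cp 0 → mismatch
Exactly one row (r3) and one column (c4) fail → the flipped bit is at their intersection.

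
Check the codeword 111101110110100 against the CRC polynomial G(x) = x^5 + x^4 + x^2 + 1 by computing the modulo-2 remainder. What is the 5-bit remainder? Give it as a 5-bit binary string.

00000

Modulo-2 division of 111101110110100 by 110101:
  pos 0: 111101 XOR 110101 = 001000
  pos 2: 100011 XOR 110101 = 010110
  pos 3: 101100 XOR 110101 = 011001
  pos 4: 110011 XOR 110101 = 000110
  pos 7: 110101 XOR 110101 = 000000
Remainder = 00000 (zero — the frame passes the CRC check).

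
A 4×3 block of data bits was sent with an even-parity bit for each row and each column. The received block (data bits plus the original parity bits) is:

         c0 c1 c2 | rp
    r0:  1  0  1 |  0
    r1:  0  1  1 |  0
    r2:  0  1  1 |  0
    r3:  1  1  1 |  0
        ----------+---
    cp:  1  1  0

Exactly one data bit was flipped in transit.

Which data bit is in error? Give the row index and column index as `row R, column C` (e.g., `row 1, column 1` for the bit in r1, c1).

Recompute each row's even parity and compare to rp:
  r0: data parity 0, sent rp 0 → ok
  r1: data parity 0, sent rp 0 → ok
  r2: data parity 0, sent rp 0 → ok
  r3: data parity 1, sent rp 0 → mismatch
Recompute each column's even parity and compare to cp:
  c0: data parity 0, sent cp 1 → mismatch
  c1: data parity 1, sent cp 1 → ok
  c2: data parity 0, sent cp 0 → ok
Exactly one row (r3) and one column (c0) fail → the flipped bit is at their intersection.

row 3, column 0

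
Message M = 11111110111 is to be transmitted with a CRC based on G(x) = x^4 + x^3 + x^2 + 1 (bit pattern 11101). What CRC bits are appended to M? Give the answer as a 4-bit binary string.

Append 4 zeros: 111111101110000. Divide by 11101 (XOR where the leading bit is 1):
  pos 0: 11111 XOR 11101 = 00010
  pos 3: 10110 XOR 11101 = 01011
  pos 4: 10111 XOR 11101 = 01010
  pos 5: 10101 XOR 11101 = 01000
  pos 6: 10001 XOR 11101 = 01100
  pos 7: 11000 XOR 11101 = 00101
  pos 9: 10100 XOR 11101 = 01001
  pos 10: 10010 XOR 11101 = 01111
Remainder (last 4 bits) = 1111. This is the CRC / FCS.

1111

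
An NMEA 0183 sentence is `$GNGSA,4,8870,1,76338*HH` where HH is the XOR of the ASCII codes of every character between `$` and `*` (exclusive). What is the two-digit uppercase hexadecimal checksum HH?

XOR the ASCII codes of the payload characters:
  'G' = 0x47 → acc = 0x47
  'N' = 0x4E → acc = 0x09
  'G' = 0x47 → acc = 0x4E
  'S' = 0x53 → acc = 0x1D
  'A' = 0x41 → acc = 0x5C
  ',' = 0x2C → acc = 0x70
  '4' = 0x34 → acc = 0x44
  ',' = 0x2C → acc = 0x68
  '8' = 0x38 → acc = 0x50
  '8' = 0x38 → acc = 0x68
  '7' = 0x37 → acc = 0x5F
  '0' = 0x30 → acc = 0x6F
  ',' = 0x2C → acc = 0x43
  '1' = 0x31 → acc = 0x72
  ',' = 0x2C → acc = 0x5E
  '7' = 0x37 → acc = 0x69
  '6' = 0x36 → acc = 0x5F
  '3' = 0x33 → acc = 0x6C
  '3' = 0x33 → acc = 0x5F
  '8' = 0x38 → acc = 0x67
Checksum = 0x67.

67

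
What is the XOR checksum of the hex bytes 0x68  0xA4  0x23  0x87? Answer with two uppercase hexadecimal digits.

68

XOR the bytes together:
  start with 0x68
  0x68 ⊕ 0xA4 = 0xCC
  0xCC ⊕ 0x23 = 0xEF
  0xEF ⊕ 0x87 = 0x68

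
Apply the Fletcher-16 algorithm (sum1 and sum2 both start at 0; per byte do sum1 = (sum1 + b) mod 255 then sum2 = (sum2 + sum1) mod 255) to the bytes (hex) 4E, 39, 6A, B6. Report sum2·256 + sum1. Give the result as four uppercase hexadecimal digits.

Running sums (mod 255):
  after byte 0 (4E): sum1=78, sum2=78
  after byte 1 (39): sum1=135, sum2=213
  after byte 2 (6A): sum1=241, sum2=199
  after byte 3 (B6): sum1=168, sum2=112
Checksum = sum2·256 + sum1 = 112·256 + 168 = 28840 = 0x70A8.

70A8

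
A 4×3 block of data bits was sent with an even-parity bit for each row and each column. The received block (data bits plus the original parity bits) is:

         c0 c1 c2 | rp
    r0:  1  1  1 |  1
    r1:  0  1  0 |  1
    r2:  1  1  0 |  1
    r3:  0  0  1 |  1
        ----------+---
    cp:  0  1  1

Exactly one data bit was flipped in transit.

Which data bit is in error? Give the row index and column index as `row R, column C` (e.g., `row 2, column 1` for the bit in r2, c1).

row 2, column 2

Recompute each row's even parity and compare to rp:
  r0: data parity 1, sent rp 1 → ok
  r1: data parity 1, sent rp 1 → ok
  r2: data parity 0, sent rp 1 → mismatch
  r3: data parity 1, sent rp 1 → ok
Recompute each column's even parity and compare to cp:
  c0: data parity 0, sent cp 0 → ok
  c1: data parity 1, sent cp 1 → ok
  c2: data parity 0, sent cp 1 → mismatch
Exactly one row (r2) and one column (c2) fail → the flipped bit is at their intersection.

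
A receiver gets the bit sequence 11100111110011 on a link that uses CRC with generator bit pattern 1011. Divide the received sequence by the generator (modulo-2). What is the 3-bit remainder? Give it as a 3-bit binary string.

Modulo-2 division of 11100111110011 by 1011:
  pos 0: 1110 XOR 1011 = 0101
  pos 1: 1010 XOR 1011 = 0001
  pos 4: 1111 XOR 1011 = 0100
  pos 5: 1001 XOR 1011 = 0010
  pos 7: 1010 XOR 1011 = 0001
  pos 10: 1011 XOR 1011 = 0000
Remainder = 000 (zero — the frame passes the CRC check).

000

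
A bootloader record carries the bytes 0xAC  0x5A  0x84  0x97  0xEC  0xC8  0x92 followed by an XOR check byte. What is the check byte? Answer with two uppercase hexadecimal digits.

53

XOR the bytes together:
  start with 0xAC
  0xAC ⊕ 0x5A = 0xF6
  0xF6 ⊕ 0x84 = 0x72
  0x72 ⊕ 0x97 = 0xE5
  0xE5 ⊕ 0xEC = 0x09
  0x09 ⊕ 0xC8 = 0xC1
  0xC1 ⊕ 0x92 = 0x53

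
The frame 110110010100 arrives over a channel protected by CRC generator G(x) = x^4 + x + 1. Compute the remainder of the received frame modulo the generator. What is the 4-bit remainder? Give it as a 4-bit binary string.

0000

Modulo-2 division of 110110010100 by 10011:
  pos 0: 11011 XOR 10011 = 01000
  pos 1: 10000 XOR 10011 = 00011
  pos 4: 11010 XOR 10011 = 01001
  pos 5: 10011 XOR 10011 = 00000
Remainder = 0000 (zero — the frame passes the CRC check).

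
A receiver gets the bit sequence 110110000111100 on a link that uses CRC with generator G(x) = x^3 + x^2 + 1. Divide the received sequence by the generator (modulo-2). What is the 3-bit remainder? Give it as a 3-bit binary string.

Modulo-2 division of 110110000111100 by 1101:
  pos 0: 1101 XOR 1101 = 0000
  pos 4: 1000 XOR 1101 = 0101
  pos 5: 1010 XOR 1101 = 0111
  pos 6: 1111 XOR 1101 = 0010
  pos 8: 1011 XOR 1101 = 0110
  pos 9: 1101 XOR 1101 = 0000
Remainder = 000 (zero — the frame passes the CRC check).

000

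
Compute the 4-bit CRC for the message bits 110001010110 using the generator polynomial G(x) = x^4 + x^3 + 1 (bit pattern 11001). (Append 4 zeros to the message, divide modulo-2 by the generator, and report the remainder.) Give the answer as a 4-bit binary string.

Append 4 zeros: 1100010101100000. Divide by 11001 (XOR where the leading bit is 1):
  pos 0: 11000 XOR 11001 = 00001
  pos 4: 11010 XOR 11001 = 00011
  pos 7: 11110 XOR 11001 = 00111
  pos 9: 11100 XOR 11001 = 00101
  pos 11: 10100 XOR 11001 = 01101
Remainder (last 4 bits) = 1101. This is the CRC / FCS.

1101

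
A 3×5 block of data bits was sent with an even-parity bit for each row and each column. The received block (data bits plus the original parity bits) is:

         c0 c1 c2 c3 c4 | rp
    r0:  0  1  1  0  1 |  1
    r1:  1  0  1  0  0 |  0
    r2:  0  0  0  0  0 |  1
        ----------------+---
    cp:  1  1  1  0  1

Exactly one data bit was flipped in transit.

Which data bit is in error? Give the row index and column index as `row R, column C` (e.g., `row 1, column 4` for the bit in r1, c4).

row 2, column 2

Recompute each row's even parity and compare to rp:
  r0: data parity 1, sent rp 1 → ok
  r1: data parity 0, sent rp 0 → ok
  r2: data parity 0, sent rp 1 → mismatch
Recompute each column's even parity and compare to cp:
  c0: data parity 1, sent cp 1 → ok
  c1: data parity 1, sent cp 1 → ok
  c2: data parity 0, sent cp 1 → mismatch
  c3: data parity 0, sent cp 0 → ok
  c4: data parity 1, sent cp 1 → ok
Exactly one row (r2) and one column (c2) fail → the flipped bit is at their intersection.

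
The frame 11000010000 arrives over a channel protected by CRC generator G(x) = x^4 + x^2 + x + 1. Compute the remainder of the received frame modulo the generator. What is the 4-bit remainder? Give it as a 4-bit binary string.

1011

Modulo-2 division of 11000010000 by 10111:
  pos 0: 11000 XOR 10111 = 01111
  pos 1: 11110 XOR 10111 = 01001
  pos 2: 10011 XOR 10111 = 00100
  pos 4: 10000 XOR 10111 = 00111
  pos 6: 11100 XOR 10111 = 01011
Remainder = 1011 (nonzero — an error is detected).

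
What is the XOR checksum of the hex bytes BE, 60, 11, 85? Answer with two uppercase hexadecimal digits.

XOR the bytes together:
  start with 0xBE
  0xBE ⊕ 0x60 = 0xDE
  0xDE ⊕ 0x11 = 0xCF
  0xCF ⊕ 0x85 = 0x4A

4A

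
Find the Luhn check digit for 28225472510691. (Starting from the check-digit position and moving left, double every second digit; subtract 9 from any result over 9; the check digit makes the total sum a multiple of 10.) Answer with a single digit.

Partial digits right→left: 1 9 6 0 1 5 2 7 4 5 2 2 8 2
Double every second digit counting from the check-digit position (so the 1st, 3rd, 5th, ... of the partial from the right).
  doubled (with −9 where >9): 2 3 2 4 8 4 7 → sum 30
  kept as-is: 9 0 5 7 5 2 2 → sum 30
Total = 30 + 30 = 60.
Check digit = (10 − (60 mod 10)) mod 10 = 0.

0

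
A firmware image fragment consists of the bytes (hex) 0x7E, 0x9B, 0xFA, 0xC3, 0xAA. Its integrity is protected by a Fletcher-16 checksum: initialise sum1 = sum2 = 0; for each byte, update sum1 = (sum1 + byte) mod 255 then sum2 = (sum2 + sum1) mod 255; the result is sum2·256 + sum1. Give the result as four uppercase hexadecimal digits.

0A83

Running sums (mod 255):
  after byte 0 (0x7E): sum1=126, sum2=126
  after byte 1 (0x9B): sum1=26, sum2=152
  after byte 2 (0xFA): sum1=21, sum2=173
  after byte 3 (0xC3): sum1=216, sum2=134
  after byte 4 (0xAA): sum1=131, sum2=10
Checksum = sum2·256 + sum1 = 10·256 + 131 = 2691 = 0x0A83.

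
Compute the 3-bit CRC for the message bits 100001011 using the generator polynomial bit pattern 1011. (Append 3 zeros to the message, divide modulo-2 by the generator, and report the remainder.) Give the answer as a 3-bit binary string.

Append 3 zeros: 100001011000. Divide by 1011 (XOR where the leading bit is 1):
  pos 0: 1000 XOR 1011 = 0011
  pos 2: 1101 XOR 1011 = 0110
  pos 3: 1100 XOR 1011 = 0111
  pos 4: 1111 XOR 1011 = 0100
  pos 5: 1001 XOR 1011 = 0010
  pos 7: 1000 XOR 1011 = 0011
Remainder (last 3 bits) = 110. This is the CRC / FCS.

110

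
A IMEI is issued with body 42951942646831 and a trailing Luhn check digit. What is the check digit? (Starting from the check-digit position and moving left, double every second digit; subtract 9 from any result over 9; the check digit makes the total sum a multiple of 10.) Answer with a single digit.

2

Partial digits right→left: 1 3 8 6 4 6 2 4 9 1 5 9 2 4
Double every second digit counting from the check-digit position (so the 1st, 3rd, 5th, ... of the partial from the right).
  doubled (with −9 where >9): 2 7 8 4 9 1 4 → sum 35
  kept as-is: 3 6 6 4 1 9 4 → sum 33
Total = 35 + 33 = 68.
Check digit = (10 − (68 mod 10)) mod 10 = 2.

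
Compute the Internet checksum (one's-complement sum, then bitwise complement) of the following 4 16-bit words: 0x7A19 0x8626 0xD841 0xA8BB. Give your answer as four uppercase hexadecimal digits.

One's-complement addition (fold any carry out of bit 15 back into bit 0):
  0x7A19 + 0x8626 = 0x1003F → wrap carry → 0x0040
  0x0040 + 0xD841 = 0x0D881
  0xD881 + 0xA8BB = 0x1813C → wrap carry → 0x813D
One's-complement sum = 0x813D.
Checksum = ~0x813D & 0xFFFF = 0x7EC2.

7EC2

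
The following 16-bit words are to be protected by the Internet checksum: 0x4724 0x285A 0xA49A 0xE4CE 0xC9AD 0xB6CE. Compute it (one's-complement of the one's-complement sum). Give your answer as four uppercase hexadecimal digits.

869B

One's-complement addition (fold any carry out of bit 15 back into bit 0):
  0x4724 + 0x285A = 0x06F7E
  0x6F7E + 0xA49A = 0x11418 → wrap carry → 0x1419
  0x1419 + 0xE4CE = 0x0F8E7
  0xF8E7 + 0xC9AD = 0x1C294 → wrap carry → 0xC295
  0xC295 + 0xB6CE = 0x17963 → wrap carry → 0x7964
One's-complement sum = 0x7964.
Checksum = ~0x7964 & 0xFFFF = 0x869B.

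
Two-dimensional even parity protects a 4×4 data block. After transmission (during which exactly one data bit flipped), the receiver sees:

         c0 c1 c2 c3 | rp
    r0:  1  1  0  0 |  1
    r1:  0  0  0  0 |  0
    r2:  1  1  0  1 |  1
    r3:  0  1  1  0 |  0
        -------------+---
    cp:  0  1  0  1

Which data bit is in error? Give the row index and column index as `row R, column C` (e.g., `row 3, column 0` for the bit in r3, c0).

row 0, column 2

Recompute each row's even parity and compare to rp:
  r0: data parity 0, sent rp 1 → mismatch
  r1: data parity 0, sent rp 0 → ok
  r2: data parity 1, sent rp 1 → ok
  r3: data parity 0, sent rp 0 → ok
Recompute each column's even parity and compare to cp:
  c0: data parity 0, sent cp 0 → ok
  c1: data parity 1, sent cp 1 → ok
  c2: data parity 1, sent cp 0 → mismatch
  c3: data parity 1, sent cp 1 → ok
Exactly one row (r0) and one column (c2) fail → the flipped bit is at their intersection.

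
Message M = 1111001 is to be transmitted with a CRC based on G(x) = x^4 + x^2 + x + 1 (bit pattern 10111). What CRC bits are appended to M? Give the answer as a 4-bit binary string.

Append 4 zeros: 11110010000. Divide by 10111 (XOR where the leading bit is 1):
  pos 0: 11110 XOR 10111 = 01001
  pos 1: 10010 XOR 10111 = 00101
  pos 3: 10110 XOR 10111 = 00001
Remainder (last 4 bits) = 1000. This is the CRC / FCS.

1000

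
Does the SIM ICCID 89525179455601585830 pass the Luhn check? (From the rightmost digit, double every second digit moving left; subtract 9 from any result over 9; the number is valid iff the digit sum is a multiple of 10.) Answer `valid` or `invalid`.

From the right, keep odd positions and double even positions (subtract 9 from any doubled value over 9):
  doubled (positions 2,4,...): 6 1 1 0 1 8 5 1 1 7 → sum 31
  kept (positions 1,3,...): 0 8 8 1 6 5 9 1 2 9 → sum 49
Total = 80.
80 mod 10 = 0, so the number is valid.

valid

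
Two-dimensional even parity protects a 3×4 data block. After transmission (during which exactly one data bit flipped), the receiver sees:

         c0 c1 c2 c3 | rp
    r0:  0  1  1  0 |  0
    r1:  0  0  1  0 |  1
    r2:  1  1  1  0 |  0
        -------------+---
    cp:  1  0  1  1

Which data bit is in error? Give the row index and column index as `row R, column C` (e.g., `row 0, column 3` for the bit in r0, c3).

Recompute each row's even parity and compare to rp:
  r0: data parity 0, sent rp 0 → ok
  r1: data parity 1, sent rp 1 → ok
  r2: data parity 1, sent rp 0 → mismatch
Recompute each column's even parity and compare to cp:
  c0: data parity 1, sent cp 1 → ok
  c1: data parity 0, sent cp 0 → ok
  c2: data parity 1, sent cp 1 → ok
  c3: data parity 0, sent cp 1 → mismatch
Exactly one row (r2) and one column (c3) fail → the flipped bit is at their intersection.

row 2, column 3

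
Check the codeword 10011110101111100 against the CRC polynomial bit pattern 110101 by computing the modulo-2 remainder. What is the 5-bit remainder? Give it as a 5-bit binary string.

11010

Modulo-2 division of 10011110101111100 by 110101:
  pos 0: 100111 XOR 110101 = 010010
  pos 1: 100101 XOR 110101 = 010000
  pos 2: 100000 XOR 110101 = 010101
  pos 3: 101011 XOR 110101 = 011110
  pos 4: 111100 XOR 110101 = 001001
  pos 6: 100111 XOR 110101 = 010010
  pos 7: 100101 XOR 110101 = 010000
  pos 8: 100001 XOR 110101 = 010100
  pos 9: 101001 XOR 110101 = 011100
  pos 10: 111000 XOR 110101 = 001101
Remainder = 11010 (nonzero — an error is detected).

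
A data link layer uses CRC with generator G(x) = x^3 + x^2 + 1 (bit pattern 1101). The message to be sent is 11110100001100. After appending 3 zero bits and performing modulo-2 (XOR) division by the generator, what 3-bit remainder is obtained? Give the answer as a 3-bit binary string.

011

Append 3 zeros: 11110100001100000. Divide by 1101 (XOR where the leading bit is 1):
  pos 0: 1111 XOR 1101 = 0010
  pos 2: 1001 XOR 1101 = 0100
  pos 3: 1000 XOR 1101 = 0101
  pos 4: 1010 XOR 1101 = 0111
  pos 5: 1110 XOR 1101 = 0011
  pos 7: 1101 XOR 1101 = 0000
  pos 11: 1000 XOR 1101 = 0101
  pos 12: 1010 XOR 1101 = 0111
  pos 13: 1110 XOR 1101 = 0011
Remainder (last 3 bits) = 011. This is the CRC / FCS.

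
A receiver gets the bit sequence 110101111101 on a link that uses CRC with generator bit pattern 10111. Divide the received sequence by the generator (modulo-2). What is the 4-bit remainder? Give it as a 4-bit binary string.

0010

Modulo-2 division of 110101111101 by 10111:
  pos 0: 11010 XOR 10111 = 01101
  pos 1: 11011 XOR 10111 = 01100
  pos 2: 11001 XOR 10111 = 01110
  pos 3: 11101 XOR 10111 = 01010
  pos 4: 10101 XOR 10111 = 00010
  pos 7: 10101 XOR 10111 = 00010
Remainder = 0010 (nonzero — an error is detected).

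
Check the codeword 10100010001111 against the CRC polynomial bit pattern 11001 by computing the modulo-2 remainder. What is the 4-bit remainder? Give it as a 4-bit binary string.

0011

Modulo-2 division of 10100010001111 by 11001:
  pos 0: 10100 XOR 11001 = 01101
  pos 1: 11010 XOR 11001 = 00011
  pos 4: 11100 XOR 11001 = 00101
  pos 6: 10101 XOR 11001 = 01100
  pos 7: 11001 XOR 11001 = 00000
Remainder = 0011 (nonzero — an error is detected).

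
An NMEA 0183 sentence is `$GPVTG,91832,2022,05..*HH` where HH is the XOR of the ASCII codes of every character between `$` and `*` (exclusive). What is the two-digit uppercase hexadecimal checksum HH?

48

XOR the ASCII codes of the payload characters:
  'G' = 0x47 → acc = 0x47
  'P' = 0x50 → acc = 0x17
  'V' = 0x56 → acc = 0x41
  'T' = 0x54 → acc = 0x15
  'G' = 0x47 → acc = 0x52
  ',' = 0x2C → acc = 0x7E
  '9' = 0x39 → acc = 0x47
  '1' = 0x31 → acc = 0x76
  '8' = 0x38 → acc = 0x4E
  '3' = 0x33 → acc = 0x7D
  '2' = 0x32 → acc = 0x4F
  ',' = 0x2C → acc = 0x63
  '2' = 0x32 → acc = 0x51
  '0' = 0x30 → acc = 0x61
  '2' = 0x32 → acc = 0x53
  '2' = 0x32 → acc = 0x61
  ',' = 0x2C → acc = 0x4D
  '0' = 0x30 → acc = 0x7D
  '5' = 0x35 → acc = 0x48
  '.' = 0x2E → acc = 0x66
  '.' = 0x2E → acc = 0x48
Checksum = 0x48.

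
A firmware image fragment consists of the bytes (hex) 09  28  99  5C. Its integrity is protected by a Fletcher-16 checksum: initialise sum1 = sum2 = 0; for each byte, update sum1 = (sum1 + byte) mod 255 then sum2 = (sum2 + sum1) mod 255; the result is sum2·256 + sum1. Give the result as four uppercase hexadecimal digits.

Running sums (mod 255):
  after byte 0 (09): sum1=9, sum2=9
  after byte 1 (28): sum1=49, sum2=58
  after byte 2 (99): sum1=202, sum2=5
  after byte 3 (5C): sum1=39, sum2=44
Checksum = sum2·256 + sum1 = 44·256 + 39 = 11303 = 0x2C27.

2C27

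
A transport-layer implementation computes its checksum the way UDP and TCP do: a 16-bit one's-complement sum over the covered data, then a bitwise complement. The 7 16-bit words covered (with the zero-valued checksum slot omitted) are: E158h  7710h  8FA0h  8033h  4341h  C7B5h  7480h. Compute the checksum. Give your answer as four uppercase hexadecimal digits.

One's-complement addition (fold any carry out of bit 15 back into bit 0):
  0xE158 + 0x7710 = 0x15868 → wrap carry → 0x5869
  0x5869 + 0x8FA0 = 0x0E809
  0xE809 + 0x8033 = 0x1683C → wrap carry → 0x683D
  0x683D + 0x4341 = 0x0AB7E
  0xAB7E + 0xC7B5 = 0x17333 → wrap carry → 0x7334
  0x7334 + 0x7480 = 0x0E7B4
One's-complement sum = 0xE7B4.
Checksum = ~0xE7B4 & 0xFFFF = 0x184B.

184B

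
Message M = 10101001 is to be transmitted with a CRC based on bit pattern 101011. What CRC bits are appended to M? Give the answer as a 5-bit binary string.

01100

Append 5 zeros: 1010100100000. Divide by 101011 (XOR where the leading bit is 1):
  pos 0: 101010 XOR 101011 = 000001
  pos 5: 101000 XOR 101011 = 000011
Remainder (last 5 bits) = 01100. This is the CRC / FCS.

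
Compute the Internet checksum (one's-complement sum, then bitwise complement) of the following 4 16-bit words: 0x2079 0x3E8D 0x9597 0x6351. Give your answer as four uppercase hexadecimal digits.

One's-complement addition (fold any carry out of bit 15 back into bit 0):
  0x2079 + 0x3E8D = 0x05F06
  0x5F06 + 0x9597 = 0x0F49D
  0xF49D + 0x6351 = 0x157EE → wrap carry → 0x57EF
One's-complement sum = 0x57EF.
Checksum = ~0x57EF & 0xFFFF = 0xA810.

A810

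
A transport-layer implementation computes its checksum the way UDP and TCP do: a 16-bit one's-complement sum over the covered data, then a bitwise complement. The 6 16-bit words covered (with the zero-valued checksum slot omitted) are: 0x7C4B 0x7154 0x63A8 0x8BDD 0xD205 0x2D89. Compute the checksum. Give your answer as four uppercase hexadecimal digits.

234B

One's-complement addition (fold any carry out of bit 15 back into bit 0):
  0x7C4B + 0x7154 = 0x0ED9F
  0xED9F + 0x63A8 = 0x15147 → wrap carry → 0x5148
  0x5148 + 0x8BDD = 0x0DD25
  0xDD25 + 0xD205 = 0x1AF2A → wrap carry → 0xAF2B
  0xAF2B + 0x2D89 = 0x0DCB4
One's-complement sum = 0xDCB4.
Checksum = ~0xDCB4 & 0xFFFF = 0x234B.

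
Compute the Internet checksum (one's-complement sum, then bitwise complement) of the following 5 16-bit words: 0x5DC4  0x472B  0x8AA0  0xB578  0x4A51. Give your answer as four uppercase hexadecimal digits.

D0A5

One's-complement addition (fold any carry out of bit 15 back into bit 0):
  0x5DC4 + 0x472B = 0x0A4EF
  0xA4EF + 0x8AA0 = 0x12F8F → wrap carry → 0x2F90
  0x2F90 + 0xB578 = 0x0E508
  0xE508 + 0x4A51 = 0x12F59 → wrap carry → 0x2F5A
One's-complement sum = 0x2F5A.
Checksum = ~0x2F5A & 0xFFFF = 0xD0A5.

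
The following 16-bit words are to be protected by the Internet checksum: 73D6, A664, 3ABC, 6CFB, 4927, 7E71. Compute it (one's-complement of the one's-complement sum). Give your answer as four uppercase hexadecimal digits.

One's-complement addition (fold any carry out of bit 15 back into bit 0):
  0x73D6 + 0xA664 = 0x11A3A → wrap carry → 0x1A3B
  0x1A3B + 0x3ABC = 0x054F7
  0x54F7 + 0x6CFB = 0x0C1F2
  0xC1F2 + 0x4927 = 0x10B19 → wrap carry → 0x0B1A
  0x0B1A + 0x7E71 = 0x0898B
One's-complement sum = 0x898B.
Checksum = ~0x898B & 0xFFFF = 0x7674.

7674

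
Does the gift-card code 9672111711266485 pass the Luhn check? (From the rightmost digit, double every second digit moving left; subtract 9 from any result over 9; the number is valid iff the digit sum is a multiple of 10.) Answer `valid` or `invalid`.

invalid

From the right, keep odd positions and double even positions (subtract 9 from any doubled value over 9):
  doubled (positions 2,4,...): 7 3 4 2 2 2 5 9 → sum 34
  kept (positions 1,3,...): 5 4 6 1 7 1 2 6 → sum 32
Total = 66.
66 mod 10 = 6, so the number is invalid.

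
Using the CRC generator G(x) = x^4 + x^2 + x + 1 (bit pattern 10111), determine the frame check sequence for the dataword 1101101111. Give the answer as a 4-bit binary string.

1010

Append 4 zeros: 11011011110000. Divide by 10111 (XOR where the leading bit is 1):
  pos 0: 11011 XOR 10111 = 01100
  pos 1: 11000 XOR 10111 = 01111
  pos 2: 11111 XOR 10111 = 01000
  pos 3: 10001 XOR 10111 = 00110
  pos 5: 11011 XOR 10111 = 01100
  pos 6: 11000 XOR 10111 = 01111
  pos 7: 11110 XOR 10111 = 01001
  pos 8: 10010 XOR 10111 = 00101
Remainder (last 4 bits) = 1010. This is the CRC / FCS.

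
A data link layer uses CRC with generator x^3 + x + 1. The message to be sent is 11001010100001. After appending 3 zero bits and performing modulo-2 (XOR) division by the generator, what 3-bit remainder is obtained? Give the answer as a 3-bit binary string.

Append 3 zeros: 11001010100001000. Divide by 1011 (XOR where the leading bit is 1):
  pos 0: 1100 XOR 1011 = 0111
  pos 1: 1111 XOR 1011 = 0100
  pos 2: 1000 XOR 1011 = 0011
  pos 4: 1110 XOR 1011 = 0101
  pos 5: 1011 XOR 1011 = 0000
  pos 13: 1000 XOR 1011 = 0011
Remainder (last 3 bits) = 011. This is the CRC / FCS.

011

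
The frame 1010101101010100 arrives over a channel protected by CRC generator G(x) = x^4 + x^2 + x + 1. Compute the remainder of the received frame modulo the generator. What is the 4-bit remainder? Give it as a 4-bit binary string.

Modulo-2 division of 1010101101010100 by 10111:
  pos 0: 10101 XOR 10111 = 00010
  pos 3: 10011 XOR 10111 = 00100
  pos 5: 10001 XOR 10111 = 00110
  pos 7: 11001 XOR 10111 = 01110
  pos 8: 11100 XOR 10111 = 01011
  pos 9: 10111 XOR 10111 = 00000
Remainder = 0000 (zero — the frame passes the CRC check).

0000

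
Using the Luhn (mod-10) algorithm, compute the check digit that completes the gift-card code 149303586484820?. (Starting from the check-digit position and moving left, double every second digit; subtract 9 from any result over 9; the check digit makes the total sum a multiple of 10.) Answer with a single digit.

Partial digits right→left: 0 2 8 4 8 4 6 8 5 3 0 3 9 4 1
Double every second digit counting from the check-digit position (so the 1st, 3rd, 5th, ... of the partial from the right).
  doubled (with −9 where >9): 0 7 7 3 1 0 9 2 → sum 29
  kept as-is: 2 4 4 8 3 3 4 → sum 28
Total = 29 + 28 = 57.
Check digit = (10 − (57 mod 10)) mod 10 = 3.

3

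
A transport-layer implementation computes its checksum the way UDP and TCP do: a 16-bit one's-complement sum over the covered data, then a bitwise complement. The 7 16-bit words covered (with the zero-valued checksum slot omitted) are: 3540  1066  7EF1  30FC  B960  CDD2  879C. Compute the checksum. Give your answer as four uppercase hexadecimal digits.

FB9B

One's-complement addition (fold any carry out of bit 15 back into bit 0):
  0x3540 + 0x1066 = 0x045A6
  0x45A6 + 0x7EF1 = 0x0C497
  0xC497 + 0x30FC = 0x0F593
  0xF593 + 0xB960 = 0x1AEF3 → wrap carry → 0xAEF4
  0xAEF4 + 0xCDD2 = 0x17CC6 → wrap carry → 0x7CC7
  0x7CC7 + 0x879C = 0x10463 → wrap carry → 0x0464
One's-complement sum = 0x0464.
Checksum = ~0x0464 & 0xFFFF = 0xFB9B.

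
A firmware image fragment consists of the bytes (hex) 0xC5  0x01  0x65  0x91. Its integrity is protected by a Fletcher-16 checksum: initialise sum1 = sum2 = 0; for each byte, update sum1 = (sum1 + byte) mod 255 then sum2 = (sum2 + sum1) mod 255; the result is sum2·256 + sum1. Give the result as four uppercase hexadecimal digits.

Running sums (mod 255):
  after byte 0 (0xC5): sum1=197, sum2=197
  after byte 1 (0x01): sum1=198, sum2=140
  after byte 2 (0x65): sum1=44, sum2=184
  after byte 3 (0x91): sum1=189, sum2=118
Checksum = sum2·256 + sum1 = 118·256 + 189 = 30397 = 0x76BD.

76BD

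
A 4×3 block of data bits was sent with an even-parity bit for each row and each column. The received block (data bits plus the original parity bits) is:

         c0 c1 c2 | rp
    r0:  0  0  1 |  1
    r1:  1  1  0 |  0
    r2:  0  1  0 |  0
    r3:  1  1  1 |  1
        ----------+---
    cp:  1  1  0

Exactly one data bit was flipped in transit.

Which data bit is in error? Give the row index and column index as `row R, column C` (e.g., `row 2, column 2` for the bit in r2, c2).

Recompute each row's even parity and compare to rp:
  r0: data parity 1, sent rp 1 → ok
  r1: data parity 0, sent rp 0 → ok
  r2: data parity 1, sent rp 0 → mismatch
  r3: data parity 1, sent rp 1 → ok
Recompute each column's even parity and compare to cp:
  c0: data parity 0, sent cp 1 → mismatch
  c1: data parity 1, sent cp 1 → ok
  c2: data parity 0, sent cp 0 → ok
Exactly one row (r2) and one column (c0) fail → the flipped bit is at their intersection.

row 2, column 0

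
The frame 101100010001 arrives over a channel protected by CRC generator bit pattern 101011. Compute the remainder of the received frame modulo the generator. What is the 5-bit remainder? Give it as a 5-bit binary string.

01110

Modulo-2 division of 101100010001 by 101011:
  pos 0: 101100 XOR 101011 = 000111
  pos 3: 111010 XOR 101011 = 010001
  pos 4: 100010 XOR 101011 = 001001
  pos 6: 100101 XOR 101011 = 001110
Remainder = 01110 (nonzero — an error is detected).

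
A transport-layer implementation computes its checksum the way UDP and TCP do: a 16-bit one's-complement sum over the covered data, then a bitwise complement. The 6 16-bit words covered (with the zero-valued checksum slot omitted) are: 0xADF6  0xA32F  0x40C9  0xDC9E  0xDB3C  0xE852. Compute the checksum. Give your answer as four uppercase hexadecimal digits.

CDE1

One's-complement addition (fold any carry out of bit 15 back into bit 0):
  0xADF6 + 0xA32F = 0x15125 → wrap carry → 0x5126
  0x5126 + 0x40C9 = 0x091EF
  0x91EF + 0xDC9E = 0x16E8D → wrap carry → 0x6E8E
  0x6E8E + 0xDB3C = 0x149CA → wrap carry → 0x49CB
  0x49CB + 0xE852 = 0x1321D → wrap carry → 0x321E
One's-complement sum = 0x321E.
Checksum = ~0x321E & 0xFFFF = 0xCDE1.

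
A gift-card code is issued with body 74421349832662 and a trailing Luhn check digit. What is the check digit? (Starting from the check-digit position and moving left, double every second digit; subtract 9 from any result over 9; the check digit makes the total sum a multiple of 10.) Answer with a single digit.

Partial digits right→left: 2 6 6 2 3 8 9 4 3 1 2 4 4 7
Double every second digit counting from the check-digit position (so the 1st, 3rd, 5th, ... of the partial from the right).
  doubled (with −9 where >9): 4 3 6 9 6 4 8 → sum 40
  kept as-is: 6 2 8 4 1 4 7 → sum 32
Total = 40 + 32 = 72.
Check digit = (10 − (72 mod 10)) mod 10 = 8.

8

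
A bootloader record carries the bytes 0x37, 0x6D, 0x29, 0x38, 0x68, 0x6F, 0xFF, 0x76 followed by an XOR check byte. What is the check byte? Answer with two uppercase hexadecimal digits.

XOR the bytes together:
  start with 0x37
  0x37 ⊕ 0x6D = 0x5A
  0x5A ⊕ 0x29 = 0x73
  0x73 ⊕ 0x38 = 0x4B
  0x4B ⊕ 0x68 = 0x23
  0x23 ⊕ 0x6F = 0x4C
  0x4C ⊕ 0xFF = 0xB3
  0xB3 ⊕ 0x76 = 0xC5

C5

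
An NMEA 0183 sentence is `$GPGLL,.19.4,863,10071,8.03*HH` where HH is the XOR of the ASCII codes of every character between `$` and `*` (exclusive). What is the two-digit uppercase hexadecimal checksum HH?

73

XOR the ASCII codes of the payload characters:
  'G' = 0x47 → acc = 0x47
  'P' = 0x50 → acc = 0x17
  'G' = 0x47 → acc = 0x50
  'L' = 0x4C → acc = 0x1C
  'L' = 0x4C → acc = 0x50
  ',' = 0x2C → acc = 0x7C
  '.' = 0x2E → acc = 0x52
  '1' = 0x31 → acc = 0x63
  '9' = 0x39 → acc = 0x5A
  '.' = 0x2E → acc = 0x74
  '4' = 0x34 → acc = 0x40
  ',' = 0x2C → acc = 0x6C
  '8' = 0x38 → acc = 0x54
  '6' = 0x36 → acc = 0x62
  '3' = 0x33 → acc = 0x51
  ',' = 0x2C → acc = 0x7D
  '1' = 0x31 → acc = 0x4C
  '0' = 0x30 → acc = 0x7C
  '0' = 0x30 → acc = 0x4C
  '7' = 0x37 → acc = 0x7B
  '1' = 0x31 → acc = 0x4A
  ',' = 0x2C → acc = 0x66
  '8' = 0x38 → acc = 0x5E
  '.' = 0x2E → acc = 0x70
  '0' = 0x30 → acc = 0x40
  '3' = 0x33 → acc = 0x73
Checksum = 0x73.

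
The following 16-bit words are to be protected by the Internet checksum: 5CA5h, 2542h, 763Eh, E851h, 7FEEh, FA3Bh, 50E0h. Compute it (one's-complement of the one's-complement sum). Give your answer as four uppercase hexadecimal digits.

547D

One's-complement addition (fold any carry out of bit 15 back into bit 0):
  0x5CA5 + 0x2542 = 0x081E7
  0x81E7 + 0x763E = 0x0F825
  0xF825 + 0xE851 = 0x1E076 → wrap carry → 0xE077
  0xE077 + 0x7FEE = 0x16065 → wrap carry → 0x6066
  0x6066 + 0xFA3B = 0x15AA1 → wrap carry → 0x5AA2
  0x5AA2 + 0x50E0 = 0x0AB82
One's-complement sum = 0xAB82.
Checksum = ~0xAB82 & 0xFFFF = 0x547D.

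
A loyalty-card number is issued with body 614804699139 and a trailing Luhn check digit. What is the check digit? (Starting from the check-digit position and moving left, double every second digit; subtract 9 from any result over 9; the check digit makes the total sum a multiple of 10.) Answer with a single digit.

Partial digits right→left: 9 3 1 9 9 6 4 0 8 4 1 6
Double every second digit counting from the check-digit position (so the 1st, 3rd, 5th, ... of the partial from the right).
  doubled (with −9 where >9): 9 2 9 8 7 2 → sum 37
  kept as-is: 3 9 6 0 4 6 → sum 28
Total = 37 + 28 = 65.
Check digit = (10 − (65 mod 10)) mod 10 = 5.

5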